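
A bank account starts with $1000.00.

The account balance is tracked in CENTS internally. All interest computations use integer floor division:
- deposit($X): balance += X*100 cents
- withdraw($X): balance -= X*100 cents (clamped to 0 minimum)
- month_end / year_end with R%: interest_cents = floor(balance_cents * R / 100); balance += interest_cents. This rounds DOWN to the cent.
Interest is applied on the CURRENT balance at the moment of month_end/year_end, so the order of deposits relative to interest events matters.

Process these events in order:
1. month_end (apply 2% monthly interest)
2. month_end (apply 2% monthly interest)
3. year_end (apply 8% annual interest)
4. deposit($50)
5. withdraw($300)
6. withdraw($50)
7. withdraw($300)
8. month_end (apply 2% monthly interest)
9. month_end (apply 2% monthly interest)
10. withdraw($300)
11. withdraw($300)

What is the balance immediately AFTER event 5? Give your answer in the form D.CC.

After 1 (month_end (apply 2% monthly interest)): balance=$1020.00 total_interest=$20.00
After 2 (month_end (apply 2% monthly interest)): balance=$1040.40 total_interest=$40.40
After 3 (year_end (apply 8% annual interest)): balance=$1123.63 total_interest=$123.63
After 4 (deposit($50)): balance=$1173.63 total_interest=$123.63
After 5 (withdraw($300)): balance=$873.63 total_interest=$123.63

Answer: 873.63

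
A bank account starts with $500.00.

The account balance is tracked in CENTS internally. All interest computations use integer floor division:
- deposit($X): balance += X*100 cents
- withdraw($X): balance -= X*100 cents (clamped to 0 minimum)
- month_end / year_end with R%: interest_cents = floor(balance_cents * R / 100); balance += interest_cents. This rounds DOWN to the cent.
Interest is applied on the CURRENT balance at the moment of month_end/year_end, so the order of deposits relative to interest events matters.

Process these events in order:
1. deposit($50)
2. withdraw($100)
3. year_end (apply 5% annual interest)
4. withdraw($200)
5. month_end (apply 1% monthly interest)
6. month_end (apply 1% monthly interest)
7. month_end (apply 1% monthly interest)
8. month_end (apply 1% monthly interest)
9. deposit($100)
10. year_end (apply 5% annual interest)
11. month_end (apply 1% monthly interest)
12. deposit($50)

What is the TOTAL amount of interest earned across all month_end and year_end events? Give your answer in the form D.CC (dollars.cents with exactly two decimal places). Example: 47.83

Answer: 56.73

Derivation:
After 1 (deposit($50)): balance=$550.00 total_interest=$0.00
After 2 (withdraw($100)): balance=$450.00 total_interest=$0.00
After 3 (year_end (apply 5% annual interest)): balance=$472.50 total_interest=$22.50
After 4 (withdraw($200)): balance=$272.50 total_interest=$22.50
After 5 (month_end (apply 1% monthly interest)): balance=$275.22 total_interest=$25.22
After 6 (month_end (apply 1% monthly interest)): balance=$277.97 total_interest=$27.97
After 7 (month_end (apply 1% monthly interest)): balance=$280.74 total_interest=$30.74
After 8 (month_end (apply 1% monthly interest)): balance=$283.54 total_interest=$33.54
After 9 (deposit($100)): balance=$383.54 total_interest=$33.54
After 10 (year_end (apply 5% annual interest)): balance=$402.71 total_interest=$52.71
After 11 (month_end (apply 1% monthly interest)): balance=$406.73 total_interest=$56.73
After 12 (deposit($50)): balance=$456.73 total_interest=$56.73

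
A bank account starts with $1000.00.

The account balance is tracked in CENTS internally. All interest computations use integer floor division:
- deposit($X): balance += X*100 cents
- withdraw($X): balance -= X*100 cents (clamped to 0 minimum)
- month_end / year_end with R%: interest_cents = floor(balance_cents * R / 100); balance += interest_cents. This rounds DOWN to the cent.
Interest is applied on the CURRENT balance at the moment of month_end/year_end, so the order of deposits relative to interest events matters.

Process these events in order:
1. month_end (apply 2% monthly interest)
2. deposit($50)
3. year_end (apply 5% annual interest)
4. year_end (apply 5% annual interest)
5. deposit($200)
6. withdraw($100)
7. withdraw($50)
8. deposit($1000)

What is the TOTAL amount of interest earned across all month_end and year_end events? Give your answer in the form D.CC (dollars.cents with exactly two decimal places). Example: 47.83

Answer: 129.67

Derivation:
After 1 (month_end (apply 2% monthly interest)): balance=$1020.00 total_interest=$20.00
After 2 (deposit($50)): balance=$1070.00 total_interest=$20.00
After 3 (year_end (apply 5% annual interest)): balance=$1123.50 total_interest=$73.50
After 4 (year_end (apply 5% annual interest)): balance=$1179.67 total_interest=$129.67
After 5 (deposit($200)): balance=$1379.67 total_interest=$129.67
After 6 (withdraw($100)): balance=$1279.67 total_interest=$129.67
After 7 (withdraw($50)): balance=$1229.67 total_interest=$129.67
After 8 (deposit($1000)): balance=$2229.67 total_interest=$129.67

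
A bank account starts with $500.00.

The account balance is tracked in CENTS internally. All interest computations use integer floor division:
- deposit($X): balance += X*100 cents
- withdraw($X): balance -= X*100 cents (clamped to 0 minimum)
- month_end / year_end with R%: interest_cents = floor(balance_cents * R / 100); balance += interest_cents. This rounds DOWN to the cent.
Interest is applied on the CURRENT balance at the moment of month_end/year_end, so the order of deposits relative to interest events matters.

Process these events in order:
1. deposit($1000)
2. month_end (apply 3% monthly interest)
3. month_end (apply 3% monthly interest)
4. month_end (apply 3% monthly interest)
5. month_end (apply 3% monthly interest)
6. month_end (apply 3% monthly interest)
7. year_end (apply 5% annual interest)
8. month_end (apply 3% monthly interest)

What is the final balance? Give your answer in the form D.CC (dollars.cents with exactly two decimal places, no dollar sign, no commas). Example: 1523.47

Answer: 1880.61

Derivation:
After 1 (deposit($1000)): balance=$1500.00 total_interest=$0.00
After 2 (month_end (apply 3% monthly interest)): balance=$1545.00 total_interest=$45.00
After 3 (month_end (apply 3% monthly interest)): balance=$1591.35 total_interest=$91.35
After 4 (month_end (apply 3% monthly interest)): balance=$1639.09 total_interest=$139.09
After 5 (month_end (apply 3% monthly interest)): balance=$1688.26 total_interest=$188.26
After 6 (month_end (apply 3% monthly interest)): balance=$1738.90 total_interest=$238.90
After 7 (year_end (apply 5% annual interest)): balance=$1825.84 total_interest=$325.84
After 8 (month_end (apply 3% monthly interest)): balance=$1880.61 total_interest=$380.61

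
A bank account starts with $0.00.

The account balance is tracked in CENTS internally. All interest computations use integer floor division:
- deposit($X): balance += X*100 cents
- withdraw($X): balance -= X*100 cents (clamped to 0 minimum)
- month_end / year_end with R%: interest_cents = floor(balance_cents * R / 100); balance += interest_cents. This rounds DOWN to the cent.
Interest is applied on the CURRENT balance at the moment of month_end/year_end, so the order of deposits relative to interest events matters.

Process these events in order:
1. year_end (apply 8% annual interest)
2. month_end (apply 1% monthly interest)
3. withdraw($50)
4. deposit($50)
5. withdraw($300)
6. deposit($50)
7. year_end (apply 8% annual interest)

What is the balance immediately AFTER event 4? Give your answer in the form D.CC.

After 1 (year_end (apply 8% annual interest)): balance=$0.00 total_interest=$0.00
After 2 (month_end (apply 1% monthly interest)): balance=$0.00 total_interest=$0.00
After 3 (withdraw($50)): balance=$0.00 total_interest=$0.00
After 4 (deposit($50)): balance=$50.00 total_interest=$0.00

Answer: 50.00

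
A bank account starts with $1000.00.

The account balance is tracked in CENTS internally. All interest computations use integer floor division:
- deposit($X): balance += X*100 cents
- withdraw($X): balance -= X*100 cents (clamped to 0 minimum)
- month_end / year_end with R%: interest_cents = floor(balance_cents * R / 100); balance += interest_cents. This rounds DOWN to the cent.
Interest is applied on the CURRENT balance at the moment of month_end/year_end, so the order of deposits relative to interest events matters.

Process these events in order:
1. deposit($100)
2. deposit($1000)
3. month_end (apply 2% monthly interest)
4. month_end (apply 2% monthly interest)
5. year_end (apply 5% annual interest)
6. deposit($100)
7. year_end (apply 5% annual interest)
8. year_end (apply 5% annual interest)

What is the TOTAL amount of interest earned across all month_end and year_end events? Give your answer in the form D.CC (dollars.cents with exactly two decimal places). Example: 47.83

After 1 (deposit($100)): balance=$1100.00 total_interest=$0.00
After 2 (deposit($1000)): balance=$2100.00 total_interest=$0.00
After 3 (month_end (apply 2% monthly interest)): balance=$2142.00 total_interest=$42.00
After 4 (month_end (apply 2% monthly interest)): balance=$2184.84 total_interest=$84.84
After 5 (year_end (apply 5% annual interest)): balance=$2294.08 total_interest=$194.08
After 6 (deposit($100)): balance=$2394.08 total_interest=$194.08
After 7 (year_end (apply 5% annual interest)): balance=$2513.78 total_interest=$313.78
After 8 (year_end (apply 5% annual interest)): balance=$2639.46 total_interest=$439.46

Answer: 439.46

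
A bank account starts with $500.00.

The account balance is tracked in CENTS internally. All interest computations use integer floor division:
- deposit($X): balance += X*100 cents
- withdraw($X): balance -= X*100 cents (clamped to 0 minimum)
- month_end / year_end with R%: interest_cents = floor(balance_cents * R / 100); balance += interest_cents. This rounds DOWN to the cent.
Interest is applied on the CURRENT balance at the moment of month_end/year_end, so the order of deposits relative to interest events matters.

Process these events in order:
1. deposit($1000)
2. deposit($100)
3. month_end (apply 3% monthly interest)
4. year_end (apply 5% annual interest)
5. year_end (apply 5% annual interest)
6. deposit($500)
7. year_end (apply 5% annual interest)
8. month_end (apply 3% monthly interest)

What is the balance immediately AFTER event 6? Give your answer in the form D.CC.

Answer: 2316.92

Derivation:
After 1 (deposit($1000)): balance=$1500.00 total_interest=$0.00
After 2 (deposit($100)): balance=$1600.00 total_interest=$0.00
After 3 (month_end (apply 3% monthly interest)): balance=$1648.00 total_interest=$48.00
After 4 (year_end (apply 5% annual interest)): balance=$1730.40 total_interest=$130.40
After 5 (year_end (apply 5% annual interest)): balance=$1816.92 total_interest=$216.92
After 6 (deposit($500)): balance=$2316.92 total_interest=$216.92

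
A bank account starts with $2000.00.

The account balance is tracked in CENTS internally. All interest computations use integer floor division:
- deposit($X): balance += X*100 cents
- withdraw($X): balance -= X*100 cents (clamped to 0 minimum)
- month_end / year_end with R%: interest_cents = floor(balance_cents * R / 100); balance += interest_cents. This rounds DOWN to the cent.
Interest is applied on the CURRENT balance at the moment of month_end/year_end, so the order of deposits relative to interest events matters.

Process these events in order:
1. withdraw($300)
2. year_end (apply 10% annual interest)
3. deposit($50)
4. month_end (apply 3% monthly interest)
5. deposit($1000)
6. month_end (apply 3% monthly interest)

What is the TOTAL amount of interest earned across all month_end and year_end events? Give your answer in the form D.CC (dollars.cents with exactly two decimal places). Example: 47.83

Answer: 316.92

Derivation:
After 1 (withdraw($300)): balance=$1700.00 total_interest=$0.00
After 2 (year_end (apply 10% annual interest)): balance=$1870.00 total_interest=$170.00
After 3 (deposit($50)): balance=$1920.00 total_interest=$170.00
After 4 (month_end (apply 3% monthly interest)): balance=$1977.60 total_interest=$227.60
After 5 (deposit($1000)): balance=$2977.60 total_interest=$227.60
After 6 (month_end (apply 3% monthly interest)): balance=$3066.92 total_interest=$316.92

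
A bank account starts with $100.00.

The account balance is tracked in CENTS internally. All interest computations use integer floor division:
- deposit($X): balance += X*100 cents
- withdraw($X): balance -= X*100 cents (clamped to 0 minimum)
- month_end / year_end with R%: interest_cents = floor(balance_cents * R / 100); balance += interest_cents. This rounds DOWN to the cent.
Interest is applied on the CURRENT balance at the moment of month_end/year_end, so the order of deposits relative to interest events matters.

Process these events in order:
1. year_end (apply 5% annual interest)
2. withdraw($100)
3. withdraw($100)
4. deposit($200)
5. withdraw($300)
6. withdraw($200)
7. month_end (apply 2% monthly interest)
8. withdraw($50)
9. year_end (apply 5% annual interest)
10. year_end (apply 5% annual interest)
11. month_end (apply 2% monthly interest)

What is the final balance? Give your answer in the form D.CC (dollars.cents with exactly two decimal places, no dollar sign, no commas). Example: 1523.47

After 1 (year_end (apply 5% annual interest)): balance=$105.00 total_interest=$5.00
After 2 (withdraw($100)): balance=$5.00 total_interest=$5.00
After 3 (withdraw($100)): balance=$0.00 total_interest=$5.00
After 4 (deposit($200)): balance=$200.00 total_interest=$5.00
After 5 (withdraw($300)): balance=$0.00 total_interest=$5.00
After 6 (withdraw($200)): balance=$0.00 total_interest=$5.00
After 7 (month_end (apply 2% monthly interest)): balance=$0.00 total_interest=$5.00
After 8 (withdraw($50)): balance=$0.00 total_interest=$5.00
After 9 (year_end (apply 5% annual interest)): balance=$0.00 total_interest=$5.00
After 10 (year_end (apply 5% annual interest)): balance=$0.00 total_interest=$5.00
After 11 (month_end (apply 2% monthly interest)): balance=$0.00 total_interest=$5.00

Answer: 0.00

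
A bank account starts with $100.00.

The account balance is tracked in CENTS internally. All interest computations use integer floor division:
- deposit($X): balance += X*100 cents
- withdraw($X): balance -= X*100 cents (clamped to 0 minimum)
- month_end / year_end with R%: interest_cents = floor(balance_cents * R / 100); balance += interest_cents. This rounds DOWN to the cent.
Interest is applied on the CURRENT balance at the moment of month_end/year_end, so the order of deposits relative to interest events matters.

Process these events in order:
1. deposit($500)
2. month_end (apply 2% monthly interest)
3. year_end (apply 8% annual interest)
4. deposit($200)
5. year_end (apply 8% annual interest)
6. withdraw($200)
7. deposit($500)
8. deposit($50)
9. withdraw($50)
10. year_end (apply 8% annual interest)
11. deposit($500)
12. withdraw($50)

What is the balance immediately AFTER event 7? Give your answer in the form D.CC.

After 1 (deposit($500)): balance=$600.00 total_interest=$0.00
After 2 (month_end (apply 2% monthly interest)): balance=$612.00 total_interest=$12.00
After 3 (year_end (apply 8% annual interest)): balance=$660.96 total_interest=$60.96
After 4 (deposit($200)): balance=$860.96 total_interest=$60.96
After 5 (year_end (apply 8% annual interest)): balance=$929.83 total_interest=$129.83
After 6 (withdraw($200)): balance=$729.83 total_interest=$129.83
After 7 (deposit($500)): balance=$1229.83 total_interest=$129.83

Answer: 1229.83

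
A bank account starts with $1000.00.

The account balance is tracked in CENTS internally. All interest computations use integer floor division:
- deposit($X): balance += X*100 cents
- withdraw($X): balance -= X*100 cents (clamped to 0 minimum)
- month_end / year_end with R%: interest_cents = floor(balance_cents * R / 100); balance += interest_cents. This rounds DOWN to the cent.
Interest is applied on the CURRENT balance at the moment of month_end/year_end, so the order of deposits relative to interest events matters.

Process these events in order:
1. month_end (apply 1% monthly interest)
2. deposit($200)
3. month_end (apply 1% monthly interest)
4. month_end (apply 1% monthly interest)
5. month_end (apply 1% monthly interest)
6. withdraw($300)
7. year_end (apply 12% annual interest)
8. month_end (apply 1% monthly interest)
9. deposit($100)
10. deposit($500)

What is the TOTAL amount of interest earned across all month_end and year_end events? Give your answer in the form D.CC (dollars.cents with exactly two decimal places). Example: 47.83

Answer: 170.85

Derivation:
After 1 (month_end (apply 1% monthly interest)): balance=$1010.00 total_interest=$10.00
After 2 (deposit($200)): balance=$1210.00 total_interest=$10.00
After 3 (month_end (apply 1% monthly interest)): balance=$1222.10 total_interest=$22.10
After 4 (month_end (apply 1% monthly interest)): balance=$1234.32 total_interest=$34.32
After 5 (month_end (apply 1% monthly interest)): balance=$1246.66 total_interest=$46.66
After 6 (withdraw($300)): balance=$946.66 total_interest=$46.66
After 7 (year_end (apply 12% annual interest)): balance=$1060.25 total_interest=$160.25
After 8 (month_end (apply 1% monthly interest)): balance=$1070.85 total_interest=$170.85
After 9 (deposit($100)): balance=$1170.85 total_interest=$170.85
After 10 (deposit($500)): balance=$1670.85 total_interest=$170.85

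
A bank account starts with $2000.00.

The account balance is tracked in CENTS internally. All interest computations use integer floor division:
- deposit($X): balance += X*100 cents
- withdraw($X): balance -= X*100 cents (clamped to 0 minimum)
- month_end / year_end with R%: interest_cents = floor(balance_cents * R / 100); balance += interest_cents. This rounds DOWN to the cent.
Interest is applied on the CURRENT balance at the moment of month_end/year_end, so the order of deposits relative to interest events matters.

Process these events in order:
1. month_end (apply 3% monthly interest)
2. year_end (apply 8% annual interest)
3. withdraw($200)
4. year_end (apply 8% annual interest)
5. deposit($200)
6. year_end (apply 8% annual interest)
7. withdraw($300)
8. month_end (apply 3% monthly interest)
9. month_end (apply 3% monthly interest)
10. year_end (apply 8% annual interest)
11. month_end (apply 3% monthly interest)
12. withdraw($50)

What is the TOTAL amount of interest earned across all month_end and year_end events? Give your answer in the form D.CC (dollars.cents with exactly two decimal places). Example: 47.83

Answer: 988.03

Derivation:
After 1 (month_end (apply 3% monthly interest)): balance=$2060.00 total_interest=$60.00
After 2 (year_end (apply 8% annual interest)): balance=$2224.80 total_interest=$224.80
After 3 (withdraw($200)): balance=$2024.80 total_interest=$224.80
After 4 (year_end (apply 8% annual interest)): balance=$2186.78 total_interest=$386.78
After 5 (deposit($200)): balance=$2386.78 total_interest=$386.78
After 6 (year_end (apply 8% annual interest)): balance=$2577.72 total_interest=$577.72
After 7 (withdraw($300)): balance=$2277.72 total_interest=$577.72
After 8 (month_end (apply 3% monthly interest)): balance=$2346.05 total_interest=$646.05
After 9 (month_end (apply 3% monthly interest)): balance=$2416.43 total_interest=$716.43
After 10 (year_end (apply 8% annual interest)): balance=$2609.74 total_interest=$909.74
After 11 (month_end (apply 3% monthly interest)): balance=$2688.03 total_interest=$988.03
After 12 (withdraw($50)): balance=$2638.03 total_interest=$988.03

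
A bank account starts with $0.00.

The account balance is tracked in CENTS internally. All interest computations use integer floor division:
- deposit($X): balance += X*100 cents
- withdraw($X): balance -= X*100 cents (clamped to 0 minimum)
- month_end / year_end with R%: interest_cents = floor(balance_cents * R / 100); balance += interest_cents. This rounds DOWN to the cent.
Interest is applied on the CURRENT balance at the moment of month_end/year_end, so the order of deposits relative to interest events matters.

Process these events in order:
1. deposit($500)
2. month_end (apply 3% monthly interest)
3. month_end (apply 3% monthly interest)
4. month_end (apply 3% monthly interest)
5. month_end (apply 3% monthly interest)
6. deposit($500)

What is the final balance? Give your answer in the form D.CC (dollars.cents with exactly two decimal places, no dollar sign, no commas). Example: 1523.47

Answer: 1062.75

Derivation:
After 1 (deposit($500)): balance=$500.00 total_interest=$0.00
After 2 (month_end (apply 3% monthly interest)): balance=$515.00 total_interest=$15.00
After 3 (month_end (apply 3% monthly interest)): balance=$530.45 total_interest=$30.45
After 4 (month_end (apply 3% monthly interest)): balance=$546.36 total_interest=$46.36
After 5 (month_end (apply 3% monthly interest)): balance=$562.75 total_interest=$62.75
After 6 (deposit($500)): balance=$1062.75 total_interest=$62.75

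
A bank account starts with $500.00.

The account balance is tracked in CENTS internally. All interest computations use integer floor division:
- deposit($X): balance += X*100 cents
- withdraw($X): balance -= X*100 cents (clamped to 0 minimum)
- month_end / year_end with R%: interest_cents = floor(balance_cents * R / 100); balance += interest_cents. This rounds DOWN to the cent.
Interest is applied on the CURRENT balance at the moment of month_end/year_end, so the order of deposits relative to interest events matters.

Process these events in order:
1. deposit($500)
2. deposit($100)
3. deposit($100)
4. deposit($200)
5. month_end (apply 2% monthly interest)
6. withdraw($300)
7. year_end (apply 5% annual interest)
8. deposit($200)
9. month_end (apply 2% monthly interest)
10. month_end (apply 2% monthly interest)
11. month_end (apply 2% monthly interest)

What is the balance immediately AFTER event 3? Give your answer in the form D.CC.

Answer: 1200.00

Derivation:
After 1 (deposit($500)): balance=$1000.00 total_interest=$0.00
After 2 (deposit($100)): balance=$1100.00 total_interest=$0.00
After 3 (deposit($100)): balance=$1200.00 total_interest=$0.00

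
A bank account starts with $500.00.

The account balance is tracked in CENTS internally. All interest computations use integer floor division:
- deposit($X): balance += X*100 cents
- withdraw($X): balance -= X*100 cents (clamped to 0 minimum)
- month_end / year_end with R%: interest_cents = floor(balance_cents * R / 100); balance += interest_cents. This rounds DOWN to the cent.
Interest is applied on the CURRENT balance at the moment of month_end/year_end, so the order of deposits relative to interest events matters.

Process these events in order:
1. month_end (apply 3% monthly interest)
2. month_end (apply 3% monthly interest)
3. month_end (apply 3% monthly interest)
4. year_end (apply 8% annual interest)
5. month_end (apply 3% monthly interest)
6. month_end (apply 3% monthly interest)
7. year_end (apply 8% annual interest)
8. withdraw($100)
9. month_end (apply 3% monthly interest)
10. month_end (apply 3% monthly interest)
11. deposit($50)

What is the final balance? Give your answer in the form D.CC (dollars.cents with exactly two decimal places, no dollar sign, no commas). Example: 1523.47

After 1 (month_end (apply 3% monthly interest)): balance=$515.00 total_interest=$15.00
After 2 (month_end (apply 3% monthly interest)): balance=$530.45 total_interest=$30.45
After 3 (month_end (apply 3% monthly interest)): balance=$546.36 total_interest=$46.36
After 4 (year_end (apply 8% annual interest)): balance=$590.06 total_interest=$90.06
After 5 (month_end (apply 3% monthly interest)): balance=$607.76 total_interest=$107.76
After 6 (month_end (apply 3% monthly interest)): balance=$625.99 total_interest=$125.99
After 7 (year_end (apply 8% annual interest)): balance=$676.06 total_interest=$176.06
After 8 (withdraw($100)): balance=$576.06 total_interest=$176.06
After 9 (month_end (apply 3% monthly interest)): balance=$593.34 total_interest=$193.34
After 10 (month_end (apply 3% monthly interest)): balance=$611.14 total_interest=$211.14
After 11 (deposit($50)): balance=$661.14 total_interest=$211.14

Answer: 661.14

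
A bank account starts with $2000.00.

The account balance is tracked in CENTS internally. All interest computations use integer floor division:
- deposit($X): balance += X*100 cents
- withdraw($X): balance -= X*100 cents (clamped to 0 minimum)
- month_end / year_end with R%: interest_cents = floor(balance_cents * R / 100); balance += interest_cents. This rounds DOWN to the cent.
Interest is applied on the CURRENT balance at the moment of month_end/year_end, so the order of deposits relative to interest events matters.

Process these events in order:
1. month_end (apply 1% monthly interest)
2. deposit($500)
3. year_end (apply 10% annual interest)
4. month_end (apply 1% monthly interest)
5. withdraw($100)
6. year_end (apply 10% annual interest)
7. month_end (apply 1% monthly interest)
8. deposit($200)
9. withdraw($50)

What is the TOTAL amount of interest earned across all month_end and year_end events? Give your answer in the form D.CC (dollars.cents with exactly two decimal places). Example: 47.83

Answer: 599.38

Derivation:
After 1 (month_end (apply 1% monthly interest)): balance=$2020.00 total_interest=$20.00
After 2 (deposit($500)): balance=$2520.00 total_interest=$20.00
After 3 (year_end (apply 10% annual interest)): balance=$2772.00 total_interest=$272.00
After 4 (month_end (apply 1% monthly interest)): balance=$2799.72 total_interest=$299.72
After 5 (withdraw($100)): balance=$2699.72 total_interest=$299.72
After 6 (year_end (apply 10% annual interest)): balance=$2969.69 total_interest=$569.69
After 7 (month_end (apply 1% monthly interest)): balance=$2999.38 total_interest=$599.38
After 8 (deposit($200)): balance=$3199.38 total_interest=$599.38
After 9 (withdraw($50)): balance=$3149.38 total_interest=$599.38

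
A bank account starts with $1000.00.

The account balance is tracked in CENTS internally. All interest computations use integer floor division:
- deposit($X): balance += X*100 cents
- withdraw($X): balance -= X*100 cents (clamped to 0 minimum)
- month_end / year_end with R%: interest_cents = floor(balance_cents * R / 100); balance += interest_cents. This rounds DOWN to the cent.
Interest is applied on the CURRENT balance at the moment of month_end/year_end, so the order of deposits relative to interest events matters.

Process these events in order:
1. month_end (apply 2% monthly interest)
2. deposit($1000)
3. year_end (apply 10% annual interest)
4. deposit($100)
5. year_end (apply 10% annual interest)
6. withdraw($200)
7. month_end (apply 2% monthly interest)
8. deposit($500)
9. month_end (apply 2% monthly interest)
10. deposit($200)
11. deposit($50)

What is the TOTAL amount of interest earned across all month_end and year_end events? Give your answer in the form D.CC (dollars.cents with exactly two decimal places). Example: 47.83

Answer: 559.30

Derivation:
After 1 (month_end (apply 2% monthly interest)): balance=$1020.00 total_interest=$20.00
After 2 (deposit($1000)): balance=$2020.00 total_interest=$20.00
After 3 (year_end (apply 10% annual interest)): balance=$2222.00 total_interest=$222.00
After 4 (deposit($100)): balance=$2322.00 total_interest=$222.00
After 5 (year_end (apply 10% annual interest)): balance=$2554.20 total_interest=$454.20
After 6 (withdraw($200)): balance=$2354.20 total_interest=$454.20
After 7 (month_end (apply 2% monthly interest)): balance=$2401.28 total_interest=$501.28
After 8 (deposit($500)): balance=$2901.28 total_interest=$501.28
After 9 (month_end (apply 2% monthly interest)): balance=$2959.30 total_interest=$559.30
After 10 (deposit($200)): balance=$3159.30 total_interest=$559.30
After 11 (deposit($50)): balance=$3209.30 total_interest=$559.30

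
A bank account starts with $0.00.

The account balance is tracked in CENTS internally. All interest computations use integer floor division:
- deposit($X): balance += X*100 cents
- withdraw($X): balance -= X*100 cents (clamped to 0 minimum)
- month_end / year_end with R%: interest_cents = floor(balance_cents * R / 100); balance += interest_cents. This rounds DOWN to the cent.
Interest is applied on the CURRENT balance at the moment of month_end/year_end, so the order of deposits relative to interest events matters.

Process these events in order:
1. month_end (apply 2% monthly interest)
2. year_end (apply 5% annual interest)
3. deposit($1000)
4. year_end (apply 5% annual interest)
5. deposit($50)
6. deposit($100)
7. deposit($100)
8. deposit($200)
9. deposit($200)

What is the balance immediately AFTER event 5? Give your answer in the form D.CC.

Answer: 1100.00

Derivation:
After 1 (month_end (apply 2% monthly interest)): balance=$0.00 total_interest=$0.00
After 2 (year_end (apply 5% annual interest)): balance=$0.00 total_interest=$0.00
After 3 (deposit($1000)): balance=$1000.00 total_interest=$0.00
After 4 (year_end (apply 5% annual interest)): balance=$1050.00 total_interest=$50.00
After 5 (deposit($50)): balance=$1100.00 total_interest=$50.00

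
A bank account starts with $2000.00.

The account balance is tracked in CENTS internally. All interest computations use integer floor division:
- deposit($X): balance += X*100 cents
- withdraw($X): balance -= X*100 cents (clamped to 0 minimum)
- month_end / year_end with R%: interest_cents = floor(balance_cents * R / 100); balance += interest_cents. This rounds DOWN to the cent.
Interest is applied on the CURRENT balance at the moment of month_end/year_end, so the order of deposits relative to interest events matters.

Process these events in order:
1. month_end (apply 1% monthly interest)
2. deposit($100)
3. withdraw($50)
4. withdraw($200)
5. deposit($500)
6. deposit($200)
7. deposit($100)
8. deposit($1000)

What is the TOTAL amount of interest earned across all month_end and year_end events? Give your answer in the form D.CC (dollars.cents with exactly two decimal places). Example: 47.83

Answer: 20.00

Derivation:
After 1 (month_end (apply 1% monthly interest)): balance=$2020.00 total_interest=$20.00
After 2 (deposit($100)): balance=$2120.00 total_interest=$20.00
After 3 (withdraw($50)): balance=$2070.00 total_interest=$20.00
After 4 (withdraw($200)): balance=$1870.00 total_interest=$20.00
After 5 (deposit($500)): balance=$2370.00 total_interest=$20.00
After 6 (deposit($200)): balance=$2570.00 total_interest=$20.00
After 7 (deposit($100)): balance=$2670.00 total_interest=$20.00
After 8 (deposit($1000)): balance=$3670.00 total_interest=$20.00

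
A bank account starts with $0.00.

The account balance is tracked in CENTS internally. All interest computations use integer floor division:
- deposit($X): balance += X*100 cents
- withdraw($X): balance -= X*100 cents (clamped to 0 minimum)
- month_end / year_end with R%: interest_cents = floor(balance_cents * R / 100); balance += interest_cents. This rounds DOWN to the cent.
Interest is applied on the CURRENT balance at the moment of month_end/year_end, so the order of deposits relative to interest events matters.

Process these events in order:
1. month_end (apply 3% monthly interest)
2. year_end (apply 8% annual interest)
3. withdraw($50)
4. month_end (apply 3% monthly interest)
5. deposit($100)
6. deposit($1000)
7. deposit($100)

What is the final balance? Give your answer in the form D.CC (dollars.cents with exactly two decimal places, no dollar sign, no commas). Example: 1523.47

Answer: 1200.00

Derivation:
After 1 (month_end (apply 3% monthly interest)): balance=$0.00 total_interest=$0.00
After 2 (year_end (apply 8% annual interest)): balance=$0.00 total_interest=$0.00
After 3 (withdraw($50)): balance=$0.00 total_interest=$0.00
After 4 (month_end (apply 3% monthly interest)): balance=$0.00 total_interest=$0.00
After 5 (deposit($100)): balance=$100.00 total_interest=$0.00
After 6 (deposit($1000)): balance=$1100.00 total_interest=$0.00
After 7 (deposit($100)): balance=$1200.00 total_interest=$0.00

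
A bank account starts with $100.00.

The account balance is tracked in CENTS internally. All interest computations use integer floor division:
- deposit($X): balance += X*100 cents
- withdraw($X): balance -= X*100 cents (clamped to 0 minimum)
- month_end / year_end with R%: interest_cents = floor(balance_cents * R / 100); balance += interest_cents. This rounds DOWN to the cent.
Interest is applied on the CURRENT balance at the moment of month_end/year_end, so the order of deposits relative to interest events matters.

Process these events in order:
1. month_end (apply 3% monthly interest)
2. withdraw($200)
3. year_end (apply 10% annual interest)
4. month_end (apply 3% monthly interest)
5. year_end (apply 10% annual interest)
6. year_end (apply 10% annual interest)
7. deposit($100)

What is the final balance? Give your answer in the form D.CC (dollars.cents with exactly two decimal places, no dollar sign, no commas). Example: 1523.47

After 1 (month_end (apply 3% monthly interest)): balance=$103.00 total_interest=$3.00
After 2 (withdraw($200)): balance=$0.00 total_interest=$3.00
After 3 (year_end (apply 10% annual interest)): balance=$0.00 total_interest=$3.00
After 4 (month_end (apply 3% monthly interest)): balance=$0.00 total_interest=$3.00
After 5 (year_end (apply 10% annual interest)): balance=$0.00 total_interest=$3.00
After 6 (year_end (apply 10% annual interest)): balance=$0.00 total_interest=$3.00
After 7 (deposit($100)): balance=$100.00 total_interest=$3.00

Answer: 100.00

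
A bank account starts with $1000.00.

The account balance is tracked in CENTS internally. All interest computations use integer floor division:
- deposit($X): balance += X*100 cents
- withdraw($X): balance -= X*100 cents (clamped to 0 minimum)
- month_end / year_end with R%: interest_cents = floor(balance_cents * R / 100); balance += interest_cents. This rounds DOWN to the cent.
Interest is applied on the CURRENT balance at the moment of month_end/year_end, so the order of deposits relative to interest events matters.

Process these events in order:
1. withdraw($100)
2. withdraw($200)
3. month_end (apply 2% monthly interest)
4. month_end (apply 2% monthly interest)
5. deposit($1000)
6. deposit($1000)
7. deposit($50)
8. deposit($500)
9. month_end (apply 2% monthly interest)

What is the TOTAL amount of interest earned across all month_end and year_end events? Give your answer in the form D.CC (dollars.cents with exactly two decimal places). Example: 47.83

Answer: 93.84

Derivation:
After 1 (withdraw($100)): balance=$900.00 total_interest=$0.00
After 2 (withdraw($200)): balance=$700.00 total_interest=$0.00
After 3 (month_end (apply 2% monthly interest)): balance=$714.00 total_interest=$14.00
After 4 (month_end (apply 2% monthly interest)): balance=$728.28 total_interest=$28.28
After 5 (deposit($1000)): balance=$1728.28 total_interest=$28.28
After 6 (deposit($1000)): balance=$2728.28 total_interest=$28.28
After 7 (deposit($50)): balance=$2778.28 total_interest=$28.28
After 8 (deposit($500)): balance=$3278.28 total_interest=$28.28
After 9 (month_end (apply 2% monthly interest)): balance=$3343.84 total_interest=$93.84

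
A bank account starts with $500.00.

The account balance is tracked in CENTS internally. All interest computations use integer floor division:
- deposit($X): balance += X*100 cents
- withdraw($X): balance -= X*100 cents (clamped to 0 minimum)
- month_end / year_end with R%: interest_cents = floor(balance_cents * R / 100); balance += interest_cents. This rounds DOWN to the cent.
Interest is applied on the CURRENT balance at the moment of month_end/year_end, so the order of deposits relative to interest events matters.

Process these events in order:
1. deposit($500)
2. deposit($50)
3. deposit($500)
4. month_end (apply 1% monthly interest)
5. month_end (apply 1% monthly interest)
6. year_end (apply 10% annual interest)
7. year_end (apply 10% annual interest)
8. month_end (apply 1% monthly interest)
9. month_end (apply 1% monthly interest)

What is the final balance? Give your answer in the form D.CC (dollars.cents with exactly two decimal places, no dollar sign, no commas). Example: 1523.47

Answer: 1951.63

Derivation:
After 1 (deposit($500)): balance=$1000.00 total_interest=$0.00
After 2 (deposit($50)): balance=$1050.00 total_interest=$0.00
After 3 (deposit($500)): balance=$1550.00 total_interest=$0.00
After 4 (month_end (apply 1% monthly interest)): balance=$1565.50 total_interest=$15.50
After 5 (month_end (apply 1% monthly interest)): balance=$1581.15 total_interest=$31.15
After 6 (year_end (apply 10% annual interest)): balance=$1739.26 total_interest=$189.26
After 7 (year_end (apply 10% annual interest)): balance=$1913.18 total_interest=$363.18
After 8 (month_end (apply 1% monthly interest)): balance=$1932.31 total_interest=$382.31
After 9 (month_end (apply 1% monthly interest)): balance=$1951.63 total_interest=$401.63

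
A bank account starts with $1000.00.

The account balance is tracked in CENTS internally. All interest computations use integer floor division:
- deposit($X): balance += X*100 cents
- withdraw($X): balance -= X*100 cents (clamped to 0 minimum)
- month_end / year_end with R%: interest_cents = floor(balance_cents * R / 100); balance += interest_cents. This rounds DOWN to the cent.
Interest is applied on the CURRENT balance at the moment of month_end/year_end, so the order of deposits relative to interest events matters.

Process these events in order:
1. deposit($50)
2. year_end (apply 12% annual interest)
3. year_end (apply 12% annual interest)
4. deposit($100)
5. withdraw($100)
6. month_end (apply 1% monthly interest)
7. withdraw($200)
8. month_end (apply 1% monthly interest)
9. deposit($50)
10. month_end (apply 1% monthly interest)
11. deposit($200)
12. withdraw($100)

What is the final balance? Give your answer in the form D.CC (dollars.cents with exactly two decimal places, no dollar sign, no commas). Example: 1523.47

Answer: 1303.50

Derivation:
After 1 (deposit($50)): balance=$1050.00 total_interest=$0.00
After 2 (year_end (apply 12% annual interest)): balance=$1176.00 total_interest=$126.00
After 3 (year_end (apply 12% annual interest)): balance=$1317.12 total_interest=$267.12
After 4 (deposit($100)): balance=$1417.12 total_interest=$267.12
After 5 (withdraw($100)): balance=$1317.12 total_interest=$267.12
After 6 (month_end (apply 1% monthly interest)): balance=$1330.29 total_interest=$280.29
After 7 (withdraw($200)): balance=$1130.29 total_interest=$280.29
After 8 (month_end (apply 1% monthly interest)): balance=$1141.59 total_interest=$291.59
After 9 (deposit($50)): balance=$1191.59 total_interest=$291.59
After 10 (month_end (apply 1% monthly interest)): balance=$1203.50 total_interest=$303.50
After 11 (deposit($200)): balance=$1403.50 total_interest=$303.50
After 12 (withdraw($100)): balance=$1303.50 total_interest=$303.50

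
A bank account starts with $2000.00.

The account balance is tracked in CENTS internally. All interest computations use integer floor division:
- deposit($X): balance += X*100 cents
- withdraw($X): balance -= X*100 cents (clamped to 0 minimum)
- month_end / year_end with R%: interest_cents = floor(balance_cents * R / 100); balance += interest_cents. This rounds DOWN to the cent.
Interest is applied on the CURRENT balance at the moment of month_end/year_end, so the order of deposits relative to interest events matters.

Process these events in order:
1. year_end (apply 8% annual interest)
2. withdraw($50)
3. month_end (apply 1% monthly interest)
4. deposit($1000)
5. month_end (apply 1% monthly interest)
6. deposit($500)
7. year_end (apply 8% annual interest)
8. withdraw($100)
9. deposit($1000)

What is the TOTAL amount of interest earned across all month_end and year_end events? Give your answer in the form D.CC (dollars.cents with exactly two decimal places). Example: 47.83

After 1 (year_end (apply 8% annual interest)): balance=$2160.00 total_interest=$160.00
After 2 (withdraw($50)): balance=$2110.00 total_interest=$160.00
After 3 (month_end (apply 1% monthly interest)): balance=$2131.10 total_interest=$181.10
After 4 (deposit($1000)): balance=$3131.10 total_interest=$181.10
After 5 (month_end (apply 1% monthly interest)): balance=$3162.41 total_interest=$212.41
After 6 (deposit($500)): balance=$3662.41 total_interest=$212.41
After 7 (year_end (apply 8% annual interest)): balance=$3955.40 total_interest=$505.40
After 8 (withdraw($100)): balance=$3855.40 total_interest=$505.40
After 9 (deposit($1000)): balance=$4855.40 total_interest=$505.40

Answer: 505.40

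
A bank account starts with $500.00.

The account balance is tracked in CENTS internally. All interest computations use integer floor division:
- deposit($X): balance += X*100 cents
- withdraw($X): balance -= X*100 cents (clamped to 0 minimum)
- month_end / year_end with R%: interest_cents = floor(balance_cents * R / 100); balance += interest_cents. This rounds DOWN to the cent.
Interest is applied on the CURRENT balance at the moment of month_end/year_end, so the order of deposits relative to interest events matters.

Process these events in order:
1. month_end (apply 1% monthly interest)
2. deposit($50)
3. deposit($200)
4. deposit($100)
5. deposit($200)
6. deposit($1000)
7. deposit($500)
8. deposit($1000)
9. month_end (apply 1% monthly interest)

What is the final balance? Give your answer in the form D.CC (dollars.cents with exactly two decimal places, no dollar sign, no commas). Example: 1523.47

After 1 (month_end (apply 1% monthly interest)): balance=$505.00 total_interest=$5.00
After 2 (deposit($50)): balance=$555.00 total_interest=$5.00
After 3 (deposit($200)): balance=$755.00 total_interest=$5.00
After 4 (deposit($100)): balance=$855.00 total_interest=$5.00
After 5 (deposit($200)): balance=$1055.00 total_interest=$5.00
After 6 (deposit($1000)): balance=$2055.00 total_interest=$5.00
After 7 (deposit($500)): balance=$2555.00 total_interest=$5.00
After 8 (deposit($1000)): balance=$3555.00 total_interest=$5.00
After 9 (month_end (apply 1% monthly interest)): balance=$3590.55 total_interest=$40.55

Answer: 3590.55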